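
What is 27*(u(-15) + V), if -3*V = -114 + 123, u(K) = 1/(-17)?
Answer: -1404/17 ≈ -82.588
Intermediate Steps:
u(K) = -1/17
V = -3 (V = -(-114 + 123)/3 = -⅓*9 = -3)
27*(u(-15) + V) = 27*(-1/17 - 3) = 27*(-52/17) = -1404/17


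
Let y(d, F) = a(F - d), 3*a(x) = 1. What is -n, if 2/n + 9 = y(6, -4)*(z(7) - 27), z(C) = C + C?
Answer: 3/20 ≈ 0.15000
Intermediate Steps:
z(C) = 2*C
a(x) = ⅓ (a(x) = (⅓)*1 = ⅓)
y(d, F) = ⅓
n = -3/20 (n = 2/(-9 + (2*7 - 27)/3) = 2/(-9 + (14 - 27)/3) = 2/(-9 + (⅓)*(-13)) = 2/(-9 - 13/3) = 2/(-40/3) = 2*(-3/40) = -3/20 ≈ -0.15000)
-n = -1*(-3/20) = 3/20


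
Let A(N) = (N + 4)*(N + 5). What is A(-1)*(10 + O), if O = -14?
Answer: -48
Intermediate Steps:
A(N) = (4 + N)*(5 + N)
A(-1)*(10 + O) = (20 + (-1)² + 9*(-1))*(10 - 14) = (20 + 1 - 9)*(-4) = 12*(-4) = -48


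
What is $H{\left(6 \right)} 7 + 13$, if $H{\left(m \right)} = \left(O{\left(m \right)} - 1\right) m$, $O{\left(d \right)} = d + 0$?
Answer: $223$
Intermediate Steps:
$O{\left(d \right)} = d$
$H{\left(m \right)} = m \left(-1 + m\right)$ ($H{\left(m \right)} = \left(m - 1\right) m = \left(-1 + m\right) m = m \left(-1 + m\right)$)
$H{\left(6 \right)} 7 + 13 = 6 \left(-1 + 6\right) 7 + 13 = 6 \cdot 5 \cdot 7 + 13 = 30 \cdot 7 + 13 = 210 + 13 = 223$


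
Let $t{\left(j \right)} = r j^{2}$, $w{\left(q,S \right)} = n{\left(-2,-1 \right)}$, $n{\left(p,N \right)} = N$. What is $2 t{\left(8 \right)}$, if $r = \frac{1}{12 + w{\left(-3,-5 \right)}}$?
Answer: $\frac{128}{11} \approx 11.636$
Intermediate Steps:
$w{\left(q,S \right)} = -1$
$r = \frac{1}{11}$ ($r = \frac{1}{12 - 1} = \frac{1}{11} \approx 0.090909$)
$t{\left(j \right)} = \frac{j^{2}}{11}$
$2 t{\left(8 \right)} = 2 \frac{8^{2}}{11} = 2 \cdot \frac{1}{11} \cdot 64 = 2 \cdot \frac{64}{11} = \frac{128}{11}$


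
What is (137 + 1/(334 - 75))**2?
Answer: 1259114256/67081 ≈ 18770.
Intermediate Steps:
(137 + 1/(334 - 75))**2 = (137 + 1/259)**2 = (35484/259)**2 = 1259114256/67081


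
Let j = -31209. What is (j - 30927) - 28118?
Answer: -90254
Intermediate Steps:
(j - 30927) - 28118 = (-31209 - 30927) - 28118 = -62136 - 28118 = -90254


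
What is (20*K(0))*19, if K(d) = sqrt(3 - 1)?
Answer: 380*sqrt(2) ≈ 537.40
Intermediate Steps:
K(d) = sqrt(2)
(20*K(0))*19 = (20*sqrt(2))*19 = 380*sqrt(2)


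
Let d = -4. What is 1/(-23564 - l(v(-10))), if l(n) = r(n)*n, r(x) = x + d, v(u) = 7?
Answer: -1/23585 ≈ -4.2400e-5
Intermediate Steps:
r(x) = -4 + x (r(x) = x - 4 = -4 + x)
l(n) = n*(-4 + n) (l(n) = (-4 + n)*n = n*(-4 + n))
1/(-23564 - l(v(-10))) = 1/(-23564 - 7*(-4 + 7)) = 1/(-23564 - 7*3) = 1/(-23564 - 1*21) = 1/(-23564 - 21) = 1/(-23585) = -1/23585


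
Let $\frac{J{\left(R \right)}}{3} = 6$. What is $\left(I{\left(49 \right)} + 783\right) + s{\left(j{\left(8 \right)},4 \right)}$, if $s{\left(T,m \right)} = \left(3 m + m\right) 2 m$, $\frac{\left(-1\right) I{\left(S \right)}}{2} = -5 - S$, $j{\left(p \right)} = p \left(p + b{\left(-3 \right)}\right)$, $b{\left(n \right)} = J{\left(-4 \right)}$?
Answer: $1019$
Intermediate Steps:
$J{\left(R \right)} = 18$ ($J{\left(R \right)} = 3 \cdot 6 = 18$)
$b{\left(n \right)} = 18$
$j{\left(p \right)} = p \left(18 + p\right)$ ($j{\left(p \right)} = p \left(p + 18\right) = p \left(18 + p\right)$)
$I{\left(S \right)} = 10 + 2 S$ ($I{\left(S \right)} = - 2 \left(-5 - S\right) = 10 + 2 S$)
$s{\left(T,m \right)} = 8 m^{2}$ ($s{\left(T,m \right)} = 4 m 2 m = 8 m m = 8 m^{2}$)
$\left(I{\left(49 \right)} + 783\right) + s{\left(j{\left(8 \right)},4 \right)} = \left(\left(10 + 2 \cdot 49\right) + 783\right) + 8 \cdot 4^{2} = \left(\left(10 + 98\right) + 783\right) + 8 \cdot 16 = \left(108 + 783\right) + 128 = 891 + 128 = 1019$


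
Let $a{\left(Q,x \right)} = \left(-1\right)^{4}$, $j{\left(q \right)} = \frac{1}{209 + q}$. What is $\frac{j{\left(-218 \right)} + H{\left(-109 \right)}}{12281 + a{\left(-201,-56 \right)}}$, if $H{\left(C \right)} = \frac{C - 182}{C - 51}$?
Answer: $\frac{2459}{17686080} \approx 0.00013904$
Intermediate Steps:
$a{\left(Q,x \right)} = 1$
$H{\left(C \right)} = \frac{-182 + C}{-51 + C}$
$\frac{j{\left(-218 \right)} + H{\left(-109 \right)}}{12281 + a{\left(-201,-56 \right)}} = \frac{\frac{1}{209 - 218} + \frac{-182 - 109}{-51 - 109}}{12281 + 1} = \frac{\frac{1}{-9} + \frac{1}{-160} \left(-291\right)}{12282} = \left(- \frac{1}{9} - - \frac{291}{160}\right) \frac{1}{12282} = \left(- \frac{1}{9} + \frac{291}{160}\right) \frac{1}{12282} = \frac{2459}{1440} \cdot \frac{1}{12282} = \frac{2459}{17686080}$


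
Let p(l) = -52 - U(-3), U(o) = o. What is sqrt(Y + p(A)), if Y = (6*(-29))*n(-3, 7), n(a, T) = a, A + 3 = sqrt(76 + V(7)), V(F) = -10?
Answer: sqrt(473) ≈ 21.749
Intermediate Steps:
A = -3 + sqrt(66) (A = -3 + sqrt(76 - 10) = -3 + sqrt(66) ≈ 5.1240)
Y = 522 (Y = (6*(-29))*(-3) = -174*(-3) = 522)
p(l) = -49 (p(l) = -52 - 1*(-3) = -52 + 3 = -49)
sqrt(Y + p(A)) = sqrt(522 - 49) = sqrt(473)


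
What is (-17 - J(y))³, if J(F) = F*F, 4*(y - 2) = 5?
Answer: -85766121/4096 ≈ -20939.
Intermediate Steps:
y = 13/4 (y = 2 + (¼)*5 = 2 + 5/4 = 13/4 ≈ 3.2500)
J(F) = F²
(-17 - J(y))³ = (-17 - (13/4)²)³ = (-17 - 1*169/16)³ = (-17 - 169/16)³ = (-441/16)³ = -85766121/4096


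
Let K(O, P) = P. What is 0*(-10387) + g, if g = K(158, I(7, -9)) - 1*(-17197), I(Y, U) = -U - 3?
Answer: 17203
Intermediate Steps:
I(Y, U) = -3 - U
g = 17203 (g = (-3 - 1*(-9)) - 1*(-17197) = (-3 + 9) + 17197 = 6 + 17197 = 17203)
0*(-10387) + g = 0*(-10387) + 17203 = 0 + 17203 = 17203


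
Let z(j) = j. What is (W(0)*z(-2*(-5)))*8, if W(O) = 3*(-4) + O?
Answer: -960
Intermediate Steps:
W(O) = -12 + O
(W(0)*z(-2*(-5)))*8 = ((-12 + 0)*(-2*(-5)))*8 = -12*10*8 = -120*8 = -960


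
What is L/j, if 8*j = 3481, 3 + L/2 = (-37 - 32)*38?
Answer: -42000/3481 ≈ -12.065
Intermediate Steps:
L = -5250 (L = -6 + 2*((-37 - 32)*38) = -6 + 2*(-69*38) = -6 + 2*(-2622) = -6 - 5244 = -5250)
j = 3481/8 (j = (⅛)*3481 = 3481/8 ≈ 435.13)
L/j = -5250/3481/8 = -5250*8/3481 = -42000/3481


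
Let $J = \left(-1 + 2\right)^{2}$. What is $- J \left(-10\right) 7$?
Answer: $70$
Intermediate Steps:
$J = 1$ ($J = 1^{2} = 1$)
$- J \left(-10\right) 7 = \left(-1\right) 1 \left(-10\right) 7 = \left(-1\right) \left(-10\right) 7 = 10 \cdot 7 = 70$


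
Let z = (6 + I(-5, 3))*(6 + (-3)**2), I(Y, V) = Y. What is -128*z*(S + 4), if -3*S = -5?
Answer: -10880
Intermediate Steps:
S = 5/3 (S = -1/3*(-5) = 5/3 ≈ 1.6667)
z = 15 (z = (6 - 5)*(6 + (-3)**2) = 1*(6 + 9) = 1*15 = 15)
-128*z*(S + 4) = -1920*(5/3 + 4) = -1920*17/3 = -128*85 = -10880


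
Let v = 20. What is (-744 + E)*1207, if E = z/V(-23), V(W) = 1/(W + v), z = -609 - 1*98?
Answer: 1662039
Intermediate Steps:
z = -707 (z = -609 - 98 = -707)
V(W) = 1/(20 + W) (V(W) = 1/(W + 20) = 1/(20 + W))
E = 2121 (E = -707/(1/(20 - 23)) = -707/(1/(-3)) = -707/(-1/3) = -707*(-3) = 2121)
(-744 + E)*1207 = (-744 + 2121)*1207 = 1377*1207 = 1662039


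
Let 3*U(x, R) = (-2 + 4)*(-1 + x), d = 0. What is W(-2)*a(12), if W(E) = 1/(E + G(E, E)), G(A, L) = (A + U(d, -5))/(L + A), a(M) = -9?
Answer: 27/4 ≈ 6.7500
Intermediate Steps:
U(x, R) = -⅔ + 2*x/3 (U(x, R) = ((-2 + 4)*(-1 + x))/3 = (2*(-1 + x))/3 = (-2 + 2*x)/3 = -⅔ + 2*x/3)
G(A, L) = (-⅔ + A)/(A + L) (G(A, L) = (A + (-⅔ + (⅔)*0))/(L + A) = (A + (-⅔ + 0))/(A + L) = (A - ⅔)/(A + L) = (-⅔ + A)/(A + L))
W(E) = 1/(E + (-⅔ + E)/(2*E)) (W(E) = 1/(E + (-⅔ + E)/(E + E)) = 1/(E + (-⅔ + E)/((2*E))) = 1/(E + (1/(2*E))*(-⅔ + E)) = 1/(E + (-⅔ + E)/(2*E)))
W(-2)*a(12) = (6*(-2)/(-2 + 3*(-2) + 6*(-2)²))*(-9) = (6*(-2)/(-2 - 6 + 6*4))*(-9) = (6*(-2)/(-2 - 6 + 24))*(-9) = (6*(-2)/16)*(-9) = (6*(-2)*(1/16))*(-9) = -¾*(-9) = 27/4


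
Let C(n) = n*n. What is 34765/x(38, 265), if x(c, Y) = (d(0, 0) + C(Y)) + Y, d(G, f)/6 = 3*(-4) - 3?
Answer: 6953/14080 ≈ 0.49382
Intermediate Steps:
d(G, f) = -90 (d(G, f) = 6*(3*(-4) - 3) = 6*(-12 - 3) = 6*(-15) = -90)
C(n) = n**2
x(c, Y) = -90 + Y + Y**2 (x(c, Y) = (-90 + Y**2) + Y = -90 + Y + Y**2)
34765/x(38, 265) = 34765/(-90 + 265 + 265**2) = 34765/(-90 + 265 + 70225) = 34765/70400 = 34765*(1/70400) = 6953/14080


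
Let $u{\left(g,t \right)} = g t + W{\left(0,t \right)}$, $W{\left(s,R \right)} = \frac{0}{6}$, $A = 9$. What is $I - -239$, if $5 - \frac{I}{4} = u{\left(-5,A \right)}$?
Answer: $439$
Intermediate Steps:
$W{\left(s,R \right)} = 0$ ($W{\left(s,R \right)} = 0 \cdot \frac{1}{6} = 0$)
$u{\left(g,t \right)} = g t$ ($u{\left(g,t \right)} = g t + 0 = g t$)
$I = 200$ ($I = 20 - 4 \left(\left(-5\right) 9\right) = 20 - -180 = 20 + 180 = 200$)
$I - -239 = 200 - -239 = 200 + 239 = 439$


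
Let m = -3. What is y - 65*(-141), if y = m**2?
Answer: 9174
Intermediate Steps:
y = 9 (y = (-3)**2 = 9)
y - 65*(-141) = 9 - 65*(-141) = 9 + 9165 = 9174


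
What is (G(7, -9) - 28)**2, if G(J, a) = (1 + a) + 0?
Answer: 1296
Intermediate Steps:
G(J, a) = 1 + a
(G(7, -9) - 28)**2 = ((1 - 9) - 28)**2 = (-8 - 28)**2 = (-36)**2 = 1296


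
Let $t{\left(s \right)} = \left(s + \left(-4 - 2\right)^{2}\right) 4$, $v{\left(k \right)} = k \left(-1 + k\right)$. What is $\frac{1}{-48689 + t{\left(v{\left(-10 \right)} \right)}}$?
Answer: $- \frac{1}{48105} \approx -2.0788 \cdot 10^{-5}$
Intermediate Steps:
$t{\left(s \right)} = 144 + 4 s$ ($t{\left(s \right)} = \left(s + \left(-6\right)^{2}\right) 4 = \left(s + 36\right) 4 = \left(36 + s\right) 4 = 144 + 4 s$)
$\frac{1}{-48689 + t{\left(v{\left(-10 \right)} \right)}} = \frac{1}{-48689 + \left(144 + 4 \left(- 10 \left(-1 - 10\right)\right)\right)} = \frac{1}{-48689 + \left(144 + 4 \left(\left(-10\right) \left(-11\right)\right)\right)} = \frac{1}{-48689 + \left(144 + 4 \cdot 110\right)} = \frac{1}{-48689 + \left(144 + 440\right)} = \frac{1}{-48689 + 584} = \frac{1}{-48105} = - \frac{1}{48105}$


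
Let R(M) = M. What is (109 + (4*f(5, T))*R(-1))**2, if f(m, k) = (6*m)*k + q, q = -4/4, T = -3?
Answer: 223729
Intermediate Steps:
q = -1 (q = -4*1/4 = -1)
f(m, k) = -1 + 6*k*m (f(m, k) = (6*m)*k - 1 = 6*k*m - 1 = -1 + 6*k*m)
(109 + (4*f(5, T))*R(-1))**2 = (109 + (4*(-1 + 6*(-3)*5))*(-1))**2 = (109 + (4*(-1 - 90))*(-1))**2 = (109 + (4*(-91))*(-1))**2 = (109 - 364*(-1))**2 = (109 + 364)**2 = 473**2 = 223729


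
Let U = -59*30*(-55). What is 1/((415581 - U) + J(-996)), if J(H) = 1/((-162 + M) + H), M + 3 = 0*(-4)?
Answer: 1161/369466190 ≈ 3.1424e-6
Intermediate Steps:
M = -3 (M = -3 + 0*(-4) = -3 + 0 = -3)
U = 97350 (U = -1770*(-55) = 97350)
J(H) = 1/(-165 + H) (J(H) = 1/((-162 - 3) + H) = 1/(-165 + H))
1/((415581 - U) + J(-996)) = 1/((415581 - 1*97350) + 1/(-165 - 996)) = 1/((415581 - 97350) + 1/(-1161)) = 1/(318231 - 1/1161) = 1/(369466190/1161) = 1161/369466190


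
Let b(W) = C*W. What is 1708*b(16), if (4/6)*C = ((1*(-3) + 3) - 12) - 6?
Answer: -737856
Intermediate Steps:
C = -27 (C = 3*(((1*(-3) + 3) - 12) - 6)/2 = 3*(((-3 + 3) - 12) - 6)/2 = 3*((0 - 12) - 6)/2 = 3*(-12 - 6)/2 = (3/2)*(-18) = -27)
b(W) = -27*W
1708*b(16) = 1708*(-27*16) = 1708*(-432) = -737856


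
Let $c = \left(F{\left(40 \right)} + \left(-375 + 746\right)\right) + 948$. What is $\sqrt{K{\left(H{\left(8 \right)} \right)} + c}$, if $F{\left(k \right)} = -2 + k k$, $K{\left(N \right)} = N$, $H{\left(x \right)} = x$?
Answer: $15 \sqrt{13} \approx 54.083$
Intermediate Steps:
$F{\left(k \right)} = -2 + k^{2}$
$c = 2917$ ($c = \left(\left(-2 + 40^{2}\right) + \left(-375 + 746\right)\right) + 948 = \left(\left(-2 + 1600\right) + 371\right) + 948 = \left(1598 + 371\right) + 948 = 1969 + 948 = 2917$)
$\sqrt{K{\left(H{\left(8 \right)} \right)} + c} = \sqrt{8 + 2917} = \sqrt{2925} = 15 \sqrt{13}$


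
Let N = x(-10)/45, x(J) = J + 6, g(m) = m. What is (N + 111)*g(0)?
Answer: 0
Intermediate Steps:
x(J) = 6 + J
N = -4/45 (N = (6 - 10)/45 = -4*1/45 = -4/45 ≈ -0.088889)
(N + 111)*g(0) = (-4/45 + 111)*0 = (4991/45)*0 = 0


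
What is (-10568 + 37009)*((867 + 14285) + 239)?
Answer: 406953431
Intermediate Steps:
(-10568 + 37009)*((867 + 14285) + 239) = 26441*(15152 + 239) = 26441*15391 = 406953431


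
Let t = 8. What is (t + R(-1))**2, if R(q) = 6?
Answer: 196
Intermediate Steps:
(t + R(-1))**2 = (8 + 6)**2 = 14**2 = 196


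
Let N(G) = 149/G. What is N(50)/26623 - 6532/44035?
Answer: -1737702117/11723438050 ≈ -0.14822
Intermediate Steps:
N(50)/26623 - 6532/44035 = (149/50)/26623 - 6532/44035 = (149*(1/50))*(1/26623) - 6532*1/44035 = (149/50)*(1/26623) - 6532/44035 = 149/1331150 - 6532/44035 = -1737702117/11723438050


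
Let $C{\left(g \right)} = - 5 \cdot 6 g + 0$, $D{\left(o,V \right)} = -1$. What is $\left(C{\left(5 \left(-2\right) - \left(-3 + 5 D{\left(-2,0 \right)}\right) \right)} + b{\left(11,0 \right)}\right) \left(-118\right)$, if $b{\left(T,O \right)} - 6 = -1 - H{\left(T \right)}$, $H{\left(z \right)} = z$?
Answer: $-6372$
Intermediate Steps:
$b{\left(T,O \right)} = 5 - T$ ($b{\left(T,O \right)} = 6 - \left(1 + T\right) = 5 - T$)
$C{\left(g \right)} = - 30 g$ ($C{\left(g \right)} = - 30 g + 0 = - 30 g$)
$\left(C{\left(5 \left(-2\right) - \left(-3 + 5 D{\left(-2,0 \right)}\right) \right)} + b{\left(11,0 \right)}\right) \left(-118\right) = \left(- 30 \left(5 \left(-2\right) + \left(3 - -5\right)\right) + \left(5 - 11\right)\right) \left(-118\right) = \left(- 30 \left(-10 + \left(3 + 5\right)\right) + \left(5 - 11\right)\right) \left(-118\right) = \left(- 30 \left(-10 + 8\right) - 6\right) \left(-118\right) = \left(\left(-30\right) \left(-2\right) - 6\right) \left(-118\right) = \left(60 - 6\right) \left(-118\right) = 54 \left(-118\right) = -6372$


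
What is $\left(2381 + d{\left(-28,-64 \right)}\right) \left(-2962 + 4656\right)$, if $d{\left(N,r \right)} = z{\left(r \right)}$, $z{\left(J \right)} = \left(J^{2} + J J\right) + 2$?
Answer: $17914050$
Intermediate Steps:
$z{\left(J \right)} = 2 + 2 J^{2}$ ($z{\left(J \right)} = \left(J^{2} + J^{2}\right) + 2 = 2 J^{2} + 2 = 2 + 2 J^{2}$)
$d{\left(N,r \right)} = 2 + 2 r^{2}$
$\left(2381 + d{\left(-28,-64 \right)}\right) \left(-2962 + 4656\right) = \left(2381 + \left(2 + 2 \left(-64\right)^{2}\right)\right) \left(-2962 + 4656\right) = \left(2381 + \left(2 + 2 \cdot 4096\right)\right) 1694 = \left(2381 + \left(2 + 8192\right)\right) 1694 = \left(2381 + 8194\right) 1694 = 10575 \cdot 1694 = 17914050$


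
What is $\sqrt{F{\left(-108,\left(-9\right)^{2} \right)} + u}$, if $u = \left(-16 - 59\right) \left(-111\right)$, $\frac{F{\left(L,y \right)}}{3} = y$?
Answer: $6 \sqrt{238} \approx 92.563$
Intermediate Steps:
$F{\left(L,y \right)} = 3 y$
$u = 8325$ ($u = \left(-75\right) \left(-111\right) = 8325$)
$\sqrt{F{\left(-108,\left(-9\right)^{2} \right)} + u} = \sqrt{3 \left(-9\right)^{2} + 8325} = \sqrt{3 \cdot 81 + 8325} = \sqrt{243 + 8325} = \sqrt{8568} = 6 \sqrt{238}$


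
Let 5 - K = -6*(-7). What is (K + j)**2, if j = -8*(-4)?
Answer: 25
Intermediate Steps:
K = -37 (K = 5 - (-6)*(-7) = 5 - 1*42 = 5 - 42 = -37)
j = 32
(K + j)**2 = (-37 + 32)**2 = (-5)**2 = 25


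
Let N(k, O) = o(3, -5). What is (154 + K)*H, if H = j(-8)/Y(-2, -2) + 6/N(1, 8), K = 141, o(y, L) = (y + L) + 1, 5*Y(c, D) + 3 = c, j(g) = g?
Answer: 590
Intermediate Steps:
Y(c, D) = -3/5 + c/5
o(y, L) = 1 + L + y (o(y, L) = (L + y) + 1 = 1 + L + y)
N(k, O) = -1 (N(k, O) = 1 - 5 + 3 = -1)
H = 2 (H = -8/(-3/5 + (1/5)*(-2)) + 6/(-1) = -8/(-3/5 - 2/5) + 6*(-1) = -8/(-1) - 6 = -8*(-1) - 6 = 8 - 6 = 2)
(154 + K)*H = (154 + 141)*2 = 295*2 = 590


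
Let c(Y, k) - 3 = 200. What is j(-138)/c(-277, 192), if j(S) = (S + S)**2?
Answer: 76176/203 ≈ 375.25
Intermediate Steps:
c(Y, k) = 203 (c(Y, k) = 3 + 200 = 203)
j(S) = 4*S**2 (j(S) = (2*S)**2 = 4*S**2)
j(-138)/c(-277, 192) = (4*(-138)**2)/203 = (4*19044)*(1/203) = 76176*(1/203) = 76176/203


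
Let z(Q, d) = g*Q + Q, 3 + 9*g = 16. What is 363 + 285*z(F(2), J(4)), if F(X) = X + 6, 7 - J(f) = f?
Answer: 17809/3 ≈ 5936.3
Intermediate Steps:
g = 13/9 (g = -⅓ + (⅑)*16 = -⅓ + 16/9 = 13/9 ≈ 1.4444)
J(f) = 7 - f
F(X) = 6 + X
z(Q, d) = 22*Q/9 (z(Q, d) = 13*Q/9 + Q = 22*Q/9)
363 + 285*z(F(2), J(4)) = 363 + 285*(22*(6 + 2)/9) = 363 + 285*((22/9)*8) = 363 + 285*(176/9) = 363 + 16720/3 = 17809/3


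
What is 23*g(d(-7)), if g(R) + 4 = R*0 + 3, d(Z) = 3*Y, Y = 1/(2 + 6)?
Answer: -23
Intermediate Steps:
Y = ⅛ (Y = 1/8 = ⅛ ≈ 0.12500)
d(Z) = 3/8 (d(Z) = 3*(⅛) = 3/8)
g(R) = -1 (g(R) = -4 + (R*0 + 3) = -4 + (0 + 3) = -4 + 3 = -1)
23*g(d(-7)) = 23*(-1) = -23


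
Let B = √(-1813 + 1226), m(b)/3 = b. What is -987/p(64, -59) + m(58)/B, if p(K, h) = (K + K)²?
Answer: -987/16384 - 174*I*√587/587 ≈ -0.060242 - 7.1817*I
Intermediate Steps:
p(K, h) = 4*K² (p(K, h) = (2*K)² = 4*K²)
m(b) = 3*b
B = I*√587 (B = √(-587) = I*√587 ≈ 24.228*I)
-987/p(64, -59) + m(58)/B = -987/(4*64²) + (3*58)/((I*√587)) = -987/(4*4096) + 174*(-I*√587/587) = -987/16384 - 174*I*√587/587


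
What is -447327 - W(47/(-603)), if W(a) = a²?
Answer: -162652125352/363609 ≈ -4.4733e+5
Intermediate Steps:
-447327 - W(47/(-603)) = -447327 - (47/(-603))² = -447327 - (47*(-1/603))² = -447327 - (-47/603)² = -447327 - 1*2209/363609 = -447327 - 2209/363609 = -162652125352/363609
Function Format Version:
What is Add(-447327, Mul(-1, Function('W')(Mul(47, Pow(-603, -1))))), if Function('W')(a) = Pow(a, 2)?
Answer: Rational(-162652125352, 363609) ≈ -4.4733e+5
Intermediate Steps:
Add(-447327, Mul(-1, Function('W')(Mul(47, Pow(-603, -1))))) = Add(-447327, Mul(-1, Pow(Mul(47, Pow(-603, -1)), 2))) = Add(-447327, Mul(-1, Pow(Mul(47, Rational(-1, 603)), 2))) = Add(-447327, Mul(-1, Pow(Rational(-47, 603), 2))) = Add(-447327, Mul(-1, Rational(2209, 363609))) = Add(-447327, Rational(-2209, 363609)) = Rational(-162652125352, 363609)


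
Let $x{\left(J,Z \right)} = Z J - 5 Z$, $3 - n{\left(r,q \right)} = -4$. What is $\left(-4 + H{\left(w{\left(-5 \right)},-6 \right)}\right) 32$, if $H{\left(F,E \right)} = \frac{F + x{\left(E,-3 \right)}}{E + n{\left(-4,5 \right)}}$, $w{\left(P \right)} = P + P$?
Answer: $608$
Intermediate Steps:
$n{\left(r,q \right)} = 7$ ($n{\left(r,q \right)} = 3 - -4 = 3 + 4 = 7$)
$w{\left(P \right)} = 2 P$
$x{\left(J,Z \right)} = - 5 Z + J Z$ ($x{\left(J,Z \right)} = J Z - 5 Z = - 5 Z + J Z$)
$H{\left(F,E \right)} = \frac{15 + F - 3 E}{7 + E}$ ($H{\left(F,E \right)} = \frac{F - 3 \left(-5 + E\right)}{E + 7} = \frac{F - \left(-15 + 3 E\right)}{7 + E} = \frac{15 + F - 3 E}{7 + E}$)
$\left(-4 + H{\left(w{\left(-5 \right)},-6 \right)}\right) 32 = \left(-4 + \frac{15 + 2 \left(-5\right) - -18}{7 - 6}\right) 32 = \left(-4 + \frac{15 - 10 + 18}{1}\right) 32 = \left(-4 + 1 \cdot 23\right) 32 = \left(-4 + 23\right) 32 = 19 \cdot 32 = 608$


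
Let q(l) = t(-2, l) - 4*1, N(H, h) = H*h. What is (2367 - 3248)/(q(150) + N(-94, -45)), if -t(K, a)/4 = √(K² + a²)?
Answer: -1861553/8749506 - 1762*√5626/4374753 ≈ -0.24297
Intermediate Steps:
t(K, a) = -4*√(K² + a²)
q(l) = -4 - 4*√(4 + l²) (q(l) = -4*√((-2)² + l²) - 4*1 = -4*√(4 + l²) - 4 = -4 - 4*√(4 + l²))
(2367 - 3248)/(q(150) + N(-94, -45)) = (2367 - 3248)/((-4 - 4*√(4 + 150²)) - 94*(-45)) = -881/((-4 - 4*√(4 + 22500)) + 4230) = -881/((-4 - 8*√5626) + 4230) = -881/(4226 - 8*√5626)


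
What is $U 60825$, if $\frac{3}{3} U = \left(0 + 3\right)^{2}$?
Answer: $547425$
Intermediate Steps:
$U = 9$ ($U = \left(0 + 3\right)^{2} = 3^{2} = 9$)
$U 60825 = 9 \cdot 60825 = 547425$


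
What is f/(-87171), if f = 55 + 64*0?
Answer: -55/87171 ≈ -0.00063094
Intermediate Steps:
f = 55 (f = 55 + 0 = 55)
f/(-87171) = 55/(-87171) = 55*(-1/87171) = -55/87171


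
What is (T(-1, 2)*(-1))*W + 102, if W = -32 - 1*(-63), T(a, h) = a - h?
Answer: 195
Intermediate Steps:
W = 31 (W = -32 + 63 = 31)
(T(-1, 2)*(-1))*W + 102 = ((-1 - 1*2)*(-1))*31 + 102 = ((-1 - 2)*(-1))*31 + 102 = -3*(-1)*31 + 102 = 3*31 + 102 = 93 + 102 = 195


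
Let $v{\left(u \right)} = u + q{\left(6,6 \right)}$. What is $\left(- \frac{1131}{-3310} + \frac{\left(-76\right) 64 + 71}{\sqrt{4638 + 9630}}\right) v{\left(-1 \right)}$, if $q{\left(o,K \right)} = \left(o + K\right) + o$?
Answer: $\frac{19227}{3310} - \frac{81481 \sqrt{3567}}{7134} \approx -676.33$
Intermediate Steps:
$q{\left(o,K \right)} = K + 2 o$ ($q{\left(o,K \right)} = \left(K + o\right) + o = K + 2 o$)
$v{\left(u \right)} = 18 + u$ ($v{\left(u \right)} = u + \left(6 + 2 \cdot 6\right) = u + \left(6 + 12\right) = u + 18 = 18 + u$)
$\left(- \frac{1131}{-3310} + \frac{\left(-76\right) 64 + 71}{\sqrt{4638 + 9630}}\right) v{\left(-1 \right)} = \left(- \frac{1131}{-3310} + \frac{\left(-76\right) 64 + 71}{\sqrt{4638 + 9630}}\right) \left(18 - 1\right) = \left(\left(-1131\right) \left(- \frac{1}{3310}\right) + \frac{-4864 + 71}{\sqrt{14268}}\right) 17 = \left(\frac{1131}{3310} - \frac{4793}{2 \sqrt{3567}}\right) 17 = \left(\frac{1131}{3310} - 4793 \frac{\sqrt{3567}}{7134}\right) 17 = \left(\frac{1131}{3310} - \frac{4793 \sqrt{3567}}{7134}\right) 17 = \frac{19227}{3310} - \frac{81481 \sqrt{3567}}{7134}$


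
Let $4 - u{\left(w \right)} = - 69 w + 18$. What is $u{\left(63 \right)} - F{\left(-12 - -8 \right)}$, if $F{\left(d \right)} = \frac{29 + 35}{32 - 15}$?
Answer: $\frac{73597}{17} \approx 4329.2$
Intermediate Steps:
$u{\left(w \right)} = -14 + 69 w$ ($u{\left(w \right)} = 4 - \left(- 69 w + 18\right) = 4 - \left(18 - 69 w\right) = 4 + \left(-18 + 69 w\right) = -14 + 69 w$)
$F{\left(d \right)} = \frac{64}{17}$
$u{\left(63 \right)} - F{\left(-12 - -8 \right)} = \left(-14 + 69 \cdot 63\right) - \frac{64}{17} = \left(-14 + 4347\right) - \frac{64}{17} = 4333 - \frac{64}{17} = \frac{73597}{17}$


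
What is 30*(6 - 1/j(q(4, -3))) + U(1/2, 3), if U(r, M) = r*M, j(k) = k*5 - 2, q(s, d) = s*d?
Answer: 11283/62 ≈ 181.98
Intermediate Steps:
q(s, d) = d*s
j(k) = -2 + 5*k (j(k) = 5*k - 2 = -2 + 5*k)
U(r, M) = M*r
30*(6 - 1/j(q(4, -3))) + U(1/2, 3) = 30*(6 - 1/(-2 + 5*(-3*4))) + 3/2 = 30*(6 - 1/(-2 + 5*(-12))) + 3*(½) = 30*(6 - 1/(-2 - 60)) + 3/2 = 30*(6 - 1/(-62)) + 3/2 = 30*(6 - 1*(-1/62)) + 3/2 = 30*(6 + 1/62) + 3/2 = 30*(373/62) + 3/2 = 5595/31 + 3/2 = 11283/62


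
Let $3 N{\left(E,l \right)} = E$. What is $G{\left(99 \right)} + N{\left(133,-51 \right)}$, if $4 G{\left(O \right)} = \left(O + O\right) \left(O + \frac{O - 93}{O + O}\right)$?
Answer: $\frac{14839}{3} \approx 4946.3$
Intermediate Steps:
$N{\left(E,l \right)} = \frac{E}{3}$
$G{\left(O \right)} = \frac{O \left(O + \frac{-93 + O}{2 O}\right)}{2}$ ($G{\left(O \right)} = \frac{\left(O + O\right) \left(O + \frac{O - 93}{O + O}\right)}{4} = \frac{2 O \left(O + \frac{-93 + O}{2 O}\right)}{4} = \frac{O \left(O + \frac{-93 + O}{2 O}\right)}{2}$)
$G{\left(99 \right)} + N{\left(133,-51 \right)} = \left(- \frac{93}{4} + \frac{99^{2}}{2} + \frac{1}{4} \cdot 99\right) + \frac{1}{3} \cdot 133 = \left(- \frac{93}{4} + \frac{1}{2} \cdot 9801 + \frac{99}{4}\right) + \frac{133}{3} = \left(- \frac{93}{4} + \frac{9801}{2} + \frac{99}{4}\right) + \frac{133}{3} = 4902 + \frac{133}{3} = \frac{14839}{3}$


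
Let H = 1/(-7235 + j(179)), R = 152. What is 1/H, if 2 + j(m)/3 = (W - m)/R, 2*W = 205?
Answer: -2201723/304 ≈ -7242.5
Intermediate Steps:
W = 205/2 (W = (1/2)*205 = 205/2 ≈ 102.50)
j(m) = -1209/304 - 3*m/152 (j(m) = -6 + 3*((205/2 - m)/152) = -6 + 3*((205/2 - m)*(1/152)) = -6 + 3*(205/304 - m/152) = -6 + (615/304 - 3*m/152) = -1209/304 - 3*m/152)
H = -304/2201723 (H = 1/(-7235 + (-1209/304 - 3/152*179)) = 1/(-7235 + (-1209/304 - 537/152)) = 1/(-7235 - 2283/304) = 1/(-2201723/304) = -304/2201723 ≈ -0.00013807)
1/H = 1/(-304/2201723) = -2201723/304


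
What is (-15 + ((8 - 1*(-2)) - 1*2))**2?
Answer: 49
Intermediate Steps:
(-15 + ((8 - 1*(-2)) - 1*2))**2 = (-15 + ((8 + 2) - 2))**2 = (-15 + (10 - 2))**2 = (-15 + 8)**2 = (-7)**2 = 49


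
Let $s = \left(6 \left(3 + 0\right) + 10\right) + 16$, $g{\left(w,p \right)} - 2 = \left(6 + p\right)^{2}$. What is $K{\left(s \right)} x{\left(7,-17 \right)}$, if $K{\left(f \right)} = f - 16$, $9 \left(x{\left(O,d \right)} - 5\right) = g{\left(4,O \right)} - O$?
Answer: $\frac{5852}{9} \approx 650.22$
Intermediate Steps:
$g{\left(w,p \right)} = 2 + \left(6 + p\right)^{2}$
$x{\left(O,d \right)} = \frac{47}{9} - \frac{O}{9} + \frac{\left(6 + O\right)^{2}}{9}$ ($x{\left(O,d \right)} = 5 + \frac{\left(2 + \left(6 + O\right)^{2}\right) - O}{9} = 5 + \frac{2 + \left(6 + O\right)^{2} - O}{9} = 5 + \left(\frac{2}{9} - \frac{O}{9} + \frac{\left(6 + O\right)^{2}}{9}\right) = \frac{47}{9} - \frac{O}{9} + \frac{\left(6 + O\right)^{2}}{9}$)
$s = 44$ ($s = \left(6 \cdot 3 + 10\right) + 16 = \left(18 + 10\right) + 16 = 28 + 16 = 44$)
$K{\left(f \right)} = -16 + f$ ($K{\left(f \right)} = f - 16 = -16 + f$)
$K{\left(s \right)} x{\left(7,-17 \right)} = \left(-16 + 44\right) \left(\frac{47}{9} - \frac{7}{9} + \frac{\left(6 + 7\right)^{2}}{9}\right) = 28 \left(\frac{47}{9} - \frac{7}{9} + \frac{13^{2}}{9}\right) = 28 \left(\frac{47}{9} - \frac{7}{9} + \frac{1}{9} \cdot 169\right) = 28 \left(\frac{47}{9} - \frac{7}{9} + \frac{169}{9}\right) = 28 \cdot \frac{209}{9} = \frac{5852}{9}$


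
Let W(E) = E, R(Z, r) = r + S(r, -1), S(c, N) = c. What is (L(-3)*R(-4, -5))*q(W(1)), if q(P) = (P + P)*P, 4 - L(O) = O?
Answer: -140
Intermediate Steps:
R(Z, r) = 2*r (R(Z, r) = r + r = 2*r)
L(O) = 4 - O
q(P) = 2*P² (q(P) = (2*P)*P = 2*P²)
(L(-3)*R(-4, -5))*q(W(1)) = ((4 - 1*(-3))*(2*(-5)))*(2*1²) = ((4 + 3)*(-10))*(2*1) = (7*(-10))*2 = -70*2 = -140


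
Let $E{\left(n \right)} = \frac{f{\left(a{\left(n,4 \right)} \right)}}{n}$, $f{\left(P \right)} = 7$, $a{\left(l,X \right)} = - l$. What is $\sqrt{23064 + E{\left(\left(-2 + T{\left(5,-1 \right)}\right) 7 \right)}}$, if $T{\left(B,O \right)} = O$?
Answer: $\frac{\sqrt{207573}}{3} \approx 151.87$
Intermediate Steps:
$E{\left(n \right)} = \frac{7}{n}$
$\sqrt{23064 + E{\left(\left(-2 + T{\left(5,-1 \right)}\right) 7 \right)}} = \sqrt{23064 + \frac{7}{\left(-2 - 1\right) 7}} = \sqrt{23064 + \frac{7}{\left(-3\right) 7}} = \sqrt{23064 + \frac{7}{-21}} = \sqrt{23064 + 7 \left(- \frac{1}{21}\right)} = \sqrt{23064 - \frac{1}{3}} = \sqrt{\frac{69191}{3}} = \frac{\sqrt{207573}}{3}$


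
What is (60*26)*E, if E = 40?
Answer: 62400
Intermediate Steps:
(60*26)*E = (60*26)*40 = 1560*40 = 62400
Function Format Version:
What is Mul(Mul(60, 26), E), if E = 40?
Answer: 62400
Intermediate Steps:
Mul(Mul(60, 26), E) = Mul(Mul(60, 26), 40) = Mul(1560, 40) = 62400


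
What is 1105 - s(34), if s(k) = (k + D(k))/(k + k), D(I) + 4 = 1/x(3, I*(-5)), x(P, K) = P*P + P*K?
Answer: 37630111/34068 ≈ 1104.6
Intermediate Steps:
x(P, K) = P² + K*P
D(I) = -4 + 1/(9 - 15*I) (D(I) = -4 + 1/(3*(I*(-5) + 3)) = -4 + 1/(3*(-5*I + 3)) = -4 + 1/(3*(3 - 5*I)) = -4 + 1/(9 - 15*I))
s(k) = (k + 5*(7 - 12*k)/(3*(-3 + 5*k)))/(2*k) (s(k) = (k + 5*(7 - 12*k)/(3*(-3 + 5*k)))/(k + k) = (k + 5*(7 - 12*k)/(3*(-3 + 5*k)))/((2*k)) = (k + 5*(7 - 12*k)/(3*(-3 + 5*k)))*(1/(2*k)) = (k + 5*(7 - 12*k)/(3*(-3 + 5*k)))/(2*k))
1105 - s(34) = 1105 - (35 - 69*34 + 15*34²)/(6*34*(-3 + 5*34)) = 1105 - (35 - 2346 + 15*1156)/(6*34*(-3 + 170)) = 1105 - (35 - 2346 + 17340)/(6*34*167) = 1105 - 15029/(6*34*167) = 1105 - 1*15029/34068 = 1105 - 15029/34068 = 37630111/34068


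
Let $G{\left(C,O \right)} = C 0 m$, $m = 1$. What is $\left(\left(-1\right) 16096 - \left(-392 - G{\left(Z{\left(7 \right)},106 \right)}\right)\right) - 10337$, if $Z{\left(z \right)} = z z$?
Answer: $-26041$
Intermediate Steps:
$Z{\left(z \right)} = z^{2}$
$G{\left(C,O \right)} = 0$ ($G{\left(C,O \right)} = C 0 \cdot 1 = 0 \cdot 1 = 0$)
$\left(\left(-1\right) 16096 - \left(-392 - G{\left(Z{\left(7 \right)},106 \right)}\right)\right) - 10337 = \left(\left(-1\right) 16096 + \left(\left(637 + 0\right) - 245\right)\right) - 10337 = \left(-16096 + \left(637 - 245\right)\right) - 10337 = \left(-16096 + 392\right) - 10337 = -15704 - 10337 = -26041$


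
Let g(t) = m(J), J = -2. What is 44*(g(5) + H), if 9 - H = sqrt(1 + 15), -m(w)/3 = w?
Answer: 484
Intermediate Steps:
m(w) = -3*w
g(t) = 6 (g(t) = -3*(-2) = 6)
H = 5 (H = 9 - sqrt(1 + 15) = 9 - sqrt(16) = 9 - 1*4 = 9 - 4 = 5)
44*(g(5) + H) = 44*(6 + 5) = 44*11 = 484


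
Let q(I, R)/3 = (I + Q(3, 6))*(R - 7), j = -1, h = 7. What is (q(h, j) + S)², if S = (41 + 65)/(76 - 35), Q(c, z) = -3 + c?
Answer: 45995524/1681 ≈ 27362.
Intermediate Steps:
S = 106/41 ≈ 2.5854
q(I, R) = 3*I*(-7 + R) (q(I, R) = 3*((I + (-3 + 3))*(R - 7)) = 3*((I + 0)*(-7 + R)) = 3*(I*(-7 + R)) = 3*I*(-7 + R))
(q(h, j) + S)² = (3*7*(-7 - 1) + 106/41)² = (3*7*(-8) + 106/41)² = (-168 + 106/41)² = (-6782/41)² = 45995524/1681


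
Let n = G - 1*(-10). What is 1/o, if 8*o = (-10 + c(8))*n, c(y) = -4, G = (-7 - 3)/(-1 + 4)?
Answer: -3/35 ≈ -0.085714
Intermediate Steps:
G = -10/3 ≈ -3.3333
n = 20/3 (n = -10/3 - 1*(-10) = -10/3 + 10 = 20/3 ≈ 6.6667)
o = -35/3 (o = ((-10 - 4)*(20/3))/8 = (-14*20/3)/8 = (1/8)*(-280/3) = -35/3 ≈ -11.667)
1/o = 1/(-35/3) = -3/35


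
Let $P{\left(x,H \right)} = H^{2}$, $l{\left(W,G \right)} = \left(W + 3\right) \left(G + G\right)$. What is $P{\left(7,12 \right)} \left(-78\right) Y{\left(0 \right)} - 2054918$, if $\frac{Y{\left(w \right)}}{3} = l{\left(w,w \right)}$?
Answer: $-2054918$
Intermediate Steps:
$l{\left(W,G \right)} = 2 G \left(3 + W\right)$ ($l{\left(W,G \right)} = \left(3 + W\right) 2 G = 2 G \left(3 + W\right)$)
$Y{\left(w \right)} = 6 w \left(3 + w\right)$ ($Y{\left(w \right)} = 3 \cdot 2 w \left(3 + w\right) = 6 w \left(3 + w\right)$)
$P{\left(7,12 \right)} \left(-78\right) Y{\left(0 \right)} - 2054918 = 12^{2} \left(-78\right) 6 \cdot 0 \left(3 + 0\right) - 2054918 = 144 \left(-78\right) 6 \cdot 0 \cdot 3 - 2054918 = \left(-11232\right) 0 - 2054918 = 0 - 2054918 = -2054918$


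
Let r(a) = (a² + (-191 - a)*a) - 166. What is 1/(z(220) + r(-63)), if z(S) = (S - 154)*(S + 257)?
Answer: 1/43349 ≈ 2.3069e-5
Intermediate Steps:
z(S) = (-154 + S)*(257 + S)
r(a) = -166 + a² + a*(-191 - a) (r(a) = (a² + a*(-191 - a)) - 166 = -166 + a² + a*(-191 - a))
1/(z(220) + r(-63)) = 1/((-39578 + 220² + 103*220) + (-166 - 191*(-63))) = 1/((-39578 + 48400 + 22660) + (-166 + 12033)) = 1/(31482 + 11867) = 1/43349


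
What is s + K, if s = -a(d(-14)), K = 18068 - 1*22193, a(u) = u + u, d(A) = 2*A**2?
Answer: -4909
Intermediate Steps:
a(u) = 2*u
K = -4125 (K = 18068 - 22193 = -4125)
s = -784 (s = -2*2*(-14)**2 = -2*2*196 = -2*392 = -1*784 = -784)
s + K = -784 - 4125 = -4909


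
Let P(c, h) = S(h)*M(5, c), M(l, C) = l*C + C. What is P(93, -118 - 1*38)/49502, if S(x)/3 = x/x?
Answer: 837/24751 ≈ 0.033817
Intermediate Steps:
M(l, C) = C + C*l (M(l, C) = C*l + C = C + C*l)
S(x) = 3 (S(x) = 3*(x/x) = 3*1 = 3)
P(c, h) = 18*c (P(c, h) = 3*(c*(1 + 5)) = 3*(c*6) = 3*(6*c) = 18*c)
P(93, -118 - 1*38)/49502 = (18*93)/49502 = 1674*(1/49502) = 837/24751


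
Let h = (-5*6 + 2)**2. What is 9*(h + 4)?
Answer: 7092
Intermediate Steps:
h = 784 (h = (-30 + 2)**2 = (-28)**2 = 784)
9*(h + 4) = 9*(784 + 4) = 9*788 = 7092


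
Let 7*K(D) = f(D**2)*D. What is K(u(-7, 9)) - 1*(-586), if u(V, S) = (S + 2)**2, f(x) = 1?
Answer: 4223/7 ≈ 603.29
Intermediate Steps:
u(V, S) = (2 + S)**2
K(D) = D/7 (K(D) = (1*D)/7 = D/7)
K(u(-7, 9)) - 1*(-586) = (2 + 9)**2/7 - 1*(-586) = (1/7)*11**2 + 586 = (1/7)*121 + 586 = 121/7 + 586 = 4223/7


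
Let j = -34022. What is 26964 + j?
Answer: -7058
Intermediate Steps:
26964 + j = 26964 - 34022 = -7058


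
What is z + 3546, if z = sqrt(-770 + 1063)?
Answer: 3546 + sqrt(293) ≈ 3563.1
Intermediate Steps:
z = sqrt(293) ≈ 17.117
z + 3546 = sqrt(293) + 3546 = 3546 + sqrt(293)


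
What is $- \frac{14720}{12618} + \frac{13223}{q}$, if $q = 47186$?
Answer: $- \frac{263865053}{297696474} \approx -0.88636$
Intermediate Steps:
$- \frac{14720}{12618} + \frac{13223}{q} = - \frac{14720}{12618} + \frac{13223}{47186} = \left(-14720\right) \frac{1}{12618} + 13223 \cdot \frac{1}{47186} = - \frac{7360}{6309} + \frac{13223}{47186} = - \frac{263865053}{297696474}$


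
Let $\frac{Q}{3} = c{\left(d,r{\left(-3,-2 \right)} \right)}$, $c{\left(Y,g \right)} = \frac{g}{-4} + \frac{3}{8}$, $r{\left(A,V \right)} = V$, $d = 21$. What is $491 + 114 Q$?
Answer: $\frac{3161}{4} \approx 790.25$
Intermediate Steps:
$c{\left(Y,g \right)} = \frac{3}{8} - \frac{g}{4}$ ($c{\left(Y,g \right)} = g \left(- \frac{1}{4}\right) + 3 \cdot \frac{1}{8} = - \frac{g}{4} + \frac{3}{8} = \frac{3}{8} - \frac{g}{4}$)
$Q = \frac{21}{8}$ ($Q = 3 \left(\frac{3}{8} - - \frac{1}{2}\right) = 3 \left(\frac{3}{8} + \frac{1}{2}\right) = 3 \cdot \frac{7}{8} = \frac{21}{8} \approx 2.625$)
$491 + 114 Q = 491 + 114 \cdot \frac{21}{8} = 491 + \frac{1197}{4} = \frac{3161}{4}$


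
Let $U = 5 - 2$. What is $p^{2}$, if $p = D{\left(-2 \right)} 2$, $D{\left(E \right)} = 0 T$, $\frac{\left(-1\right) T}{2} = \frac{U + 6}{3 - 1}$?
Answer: $0$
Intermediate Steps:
$U = 3$
$T = -9$ ($T = - 2 \frac{3 + 6}{3 - 1} = - 2 \cdot \frac{9}{2} = - 2 \cdot 9 \cdot \frac{1}{2} = \left(-2\right) \frac{9}{2} = -9$)
$D{\left(E \right)} = 0$ ($D{\left(E \right)} = 0 \left(-9\right) = 0$)
$p = 0$ ($p = 0 \cdot 2 = 0$)
$p^{2} = 0^{2} = 0$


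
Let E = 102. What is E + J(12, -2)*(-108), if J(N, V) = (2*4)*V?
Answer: 1830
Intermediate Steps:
J(N, V) = 8*V
E + J(12, -2)*(-108) = 102 + (8*(-2))*(-108) = 102 - 16*(-108) = 102 + 1728 = 1830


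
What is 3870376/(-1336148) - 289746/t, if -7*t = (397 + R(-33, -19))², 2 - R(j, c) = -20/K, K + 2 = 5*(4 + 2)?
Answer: 12811227320455/1307555100874 ≈ 9.7979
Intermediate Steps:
K = 28 (K = -2 + 5*(4 + 2) = -2 + 5*6 = -2 + 30 = 28)
R(j, c) = 19/7 (R(j, c) = 2 - (-20)/28 = 2 - 1*(-5/7) = 2 + 5/7 = 19/7)
t = -7828804/343 (t = -(397 + 19/7)²/7 = -(2798/7)²/7 = -⅐*7828804/49 = -7828804/343 ≈ -22825.)
3870376/(-1336148) - 289746/t = 3870376/(-1336148) - 289746/(-7828804/343) = 3870376*(-1/1336148) - 289746*(-343/7828804) = -967594/334037 + 49691439/3914402 = 12811227320455/1307555100874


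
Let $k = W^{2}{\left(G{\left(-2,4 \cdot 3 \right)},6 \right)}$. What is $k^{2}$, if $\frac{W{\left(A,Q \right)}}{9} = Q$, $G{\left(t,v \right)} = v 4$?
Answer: $8503056$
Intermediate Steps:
$G{\left(t,v \right)} = 4 v$
$W{\left(A,Q \right)} = 9 Q$
$k = 2916$ ($k = \left(9 \cdot 6\right)^{2} = 54^{2} = 2916$)
$k^{2} = 2916^{2} = 8503056$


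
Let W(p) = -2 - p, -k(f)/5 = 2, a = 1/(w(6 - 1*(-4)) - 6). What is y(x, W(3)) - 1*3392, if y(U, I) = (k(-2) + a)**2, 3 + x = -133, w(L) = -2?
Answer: -210527/64 ≈ -3289.5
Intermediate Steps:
a = -1/8 (a = 1/(-2 - 6) = 1/(-8) = -1/8 ≈ -0.12500)
k(f) = -10 (k(f) = -5*2 = -10)
x = -136 (x = -3 - 133 = -136)
y(U, I) = 6561/64 (y(U, I) = (-10 - 1/8)**2 = (-81/8)**2 = 6561/64)
y(x, W(3)) - 1*3392 = 6561/64 - 1*3392 = 6561/64 - 3392 = -210527/64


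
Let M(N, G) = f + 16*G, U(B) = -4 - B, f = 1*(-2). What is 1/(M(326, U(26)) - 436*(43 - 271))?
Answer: 1/98926 ≈ 1.0109e-5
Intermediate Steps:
f = -2
M(N, G) = -2 + 16*G
1/(M(326, U(26)) - 436*(43 - 271)) = 1/((-2 + 16*(-4 - 1*26)) - 436*(43 - 271)) = 1/((-2 + 16*(-4 - 26)) - 436*(-228)) = 1/((-2 + 16*(-30)) + 99408) = 1/((-2 - 480) + 99408) = 1/(-482 + 99408) = 1/98926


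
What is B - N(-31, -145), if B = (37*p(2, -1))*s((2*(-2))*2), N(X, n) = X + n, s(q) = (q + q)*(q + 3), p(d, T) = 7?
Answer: 20896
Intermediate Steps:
s(q) = 2*q*(3 + q) (s(q) = (2*q)*(3 + q) = 2*q*(3 + q))
B = 20720 (B = (37*7)*(2*((2*(-2))*2)*(3 + (2*(-2))*2)) = 259*(2*(-4*2)*(3 - 4*2)) = 259*(2*(-8)*(3 - 8)) = 259*(2*(-8)*(-5)) = 259*80 = 20720)
B - N(-31, -145) = 20720 - (-31 - 145) = 20720 - 1*(-176) = 20720 + 176 = 20896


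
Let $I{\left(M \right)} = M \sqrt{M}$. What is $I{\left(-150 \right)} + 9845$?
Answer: $9845 - 750 i \sqrt{6} \approx 9845.0 - 1837.1 i$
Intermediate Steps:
$I{\left(M \right)} = M^{\frac{3}{2}}$
$I{\left(-150 \right)} + 9845 = \left(-150\right)^{\frac{3}{2}} + 9845 = - 750 i \sqrt{6} + 9845 = 9845 - 750 i \sqrt{6}$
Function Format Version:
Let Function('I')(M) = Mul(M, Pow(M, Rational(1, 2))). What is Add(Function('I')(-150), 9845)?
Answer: Add(9845, Mul(-750, I, Pow(6, Rational(1, 2)))) ≈ Add(9845.0, Mul(-1837.1, I))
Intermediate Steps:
Function('I')(M) = Pow(M, Rational(3, 2))
Add(Function('I')(-150), 9845) = Add(Pow(-150, Rational(3, 2)), 9845) = Add(Mul(-750, I, Pow(6, Rational(1, 2))), 9845) = Add(9845, Mul(-750, I, Pow(6, Rational(1, 2))))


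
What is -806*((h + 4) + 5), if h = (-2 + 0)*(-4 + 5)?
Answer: -5642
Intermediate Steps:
h = -2 (h = -2*1 = -2)
-806*((h + 4) + 5) = -806*((-2 + 4) + 5) = -806*(2 + 5) = -806*7 = -5642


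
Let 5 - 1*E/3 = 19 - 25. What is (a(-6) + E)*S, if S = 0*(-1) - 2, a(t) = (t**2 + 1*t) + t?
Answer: -114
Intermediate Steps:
a(t) = t**2 + 2*t (a(t) = (t**2 + t) + t = (t + t**2) + t = t**2 + 2*t)
S = -2 (S = 0 - 2 = -2)
E = 33 (E = 15 - 3*(19 - 25) = 15 - 3*(-6) = 15 + 18 = 33)
(a(-6) + E)*S = (-6*(2 - 6) + 33)*(-2) = (-6*(-4) + 33)*(-2) = (24 + 33)*(-2) = 57*(-2) = -114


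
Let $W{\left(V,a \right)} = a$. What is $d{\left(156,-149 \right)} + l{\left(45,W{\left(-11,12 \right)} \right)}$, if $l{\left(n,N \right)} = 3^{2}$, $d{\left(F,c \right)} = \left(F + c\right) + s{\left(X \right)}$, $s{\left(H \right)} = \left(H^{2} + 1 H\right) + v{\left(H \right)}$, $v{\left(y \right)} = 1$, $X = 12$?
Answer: $173$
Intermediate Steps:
$s{\left(H \right)} = 1 + H + H^{2}$ ($s{\left(H \right)} = \left(H^{2} + 1 H\right) + 1 = \left(H^{2} + H\right) + 1 = \left(H + H^{2}\right) + 1 = 1 + H + H^{2}$)
$d{\left(F,c \right)} = 157 + F + c$ ($d{\left(F,c \right)} = \left(F + c\right) + \left(1 + 12 + 12^{2}\right) = \left(F + c\right) + \left(1 + 12 + 144\right) = \left(F + c\right) + 157 = 157 + F + c$)
$l{\left(n,N \right)} = 9$
$d{\left(156,-149 \right)} + l{\left(45,W{\left(-11,12 \right)} \right)} = \left(157 + 156 - 149\right) + 9 = 164 + 9 = 173$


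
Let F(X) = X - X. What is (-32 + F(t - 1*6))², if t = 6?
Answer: 1024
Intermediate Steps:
F(X) = 0
(-32 + F(t - 1*6))² = (-32 + 0)² = (-32)² = 1024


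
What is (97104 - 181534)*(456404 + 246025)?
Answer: -59306080470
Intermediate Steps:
(97104 - 181534)*(456404 + 246025) = -84430*702429 = -59306080470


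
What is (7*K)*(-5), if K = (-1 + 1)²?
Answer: 0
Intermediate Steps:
K = 0 (K = 0² = 0)
(7*K)*(-5) = (7*0)*(-5) = 0*(-5) = 0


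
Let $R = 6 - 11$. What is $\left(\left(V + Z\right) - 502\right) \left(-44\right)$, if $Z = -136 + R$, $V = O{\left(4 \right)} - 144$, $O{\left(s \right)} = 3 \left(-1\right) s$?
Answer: $35156$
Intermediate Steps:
$O{\left(s \right)} = - 3 s$
$R = -5$ ($R = 6 - 11 = -5$)
$V = -156$ ($V = \left(-3\right) 4 - 144 = -12 - 144 = -156$)
$Z = -141$ ($Z = -136 - 5 = -141$)
$\left(\left(V + Z\right) - 502\right) \left(-44\right) = \left(\left(-156 - 141\right) - 502\right) \left(-44\right) = \left(-297 - 502\right) \left(-44\right) = \left(-799\right) \left(-44\right) = 35156$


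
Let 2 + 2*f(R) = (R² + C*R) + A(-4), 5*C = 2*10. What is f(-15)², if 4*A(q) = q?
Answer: 6561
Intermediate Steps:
C = 4 (C = (2*10)/5 = (⅕)*20 = 4)
A(q) = q/4
f(R) = -3/2 + R²/2 + 2*R (f(R) = -1 + ((R² + 4*R) + (¼)*(-4))/2 = -1 + ((R² + 4*R) - 1)/2 = -1 + (-1 + R² + 4*R)/2 = -1 + (-½ + R²/2 + 2*R) = -3/2 + R²/2 + 2*R)
f(-15)² = (-3/2 + (½)*(-15)² + 2*(-15))² = (-3/2 + (½)*225 - 30)² = (-3/2 + 225/2 - 30)² = 81² = 6561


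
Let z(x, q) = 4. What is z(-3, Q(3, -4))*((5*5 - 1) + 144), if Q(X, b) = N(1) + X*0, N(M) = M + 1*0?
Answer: 672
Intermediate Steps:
N(M) = M (N(M) = M + 0 = M)
Q(X, b) = 1 (Q(X, b) = 1 + X*0 = 1 + 0 = 1)
z(-3, Q(3, -4))*((5*5 - 1) + 144) = 4*((5*5 - 1) + 144) = 4*((25 - 1) + 144) = 4*(24 + 144) = 4*168 = 672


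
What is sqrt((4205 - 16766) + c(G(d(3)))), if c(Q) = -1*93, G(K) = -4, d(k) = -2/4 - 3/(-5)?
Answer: 3*I*sqrt(1406) ≈ 112.49*I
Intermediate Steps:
d(k) = 1/10 (d(k) = -2*1/4 - 3*(-1/5) = -1/2 + 3/5 = 1/10)
c(Q) = -93
sqrt((4205 - 16766) + c(G(d(3)))) = sqrt((4205 - 16766) - 93) = sqrt(-12561 - 93) = sqrt(-12654) = 3*I*sqrt(1406)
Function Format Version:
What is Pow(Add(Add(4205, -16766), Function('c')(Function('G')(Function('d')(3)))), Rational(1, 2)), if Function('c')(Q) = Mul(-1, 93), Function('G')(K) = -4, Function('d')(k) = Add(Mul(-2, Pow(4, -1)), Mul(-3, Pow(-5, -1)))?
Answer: Mul(3, I, Pow(1406, Rational(1, 2))) ≈ Mul(112.49, I)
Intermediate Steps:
Function('d')(k) = Rational(1, 10) (Function('d')(k) = Add(Mul(-2, Rational(1, 4)), Mul(-3, Rational(-1, 5))) = Add(Rational(-1, 2), Rational(3, 5)) = Rational(1, 10))
Function('c')(Q) = -93
Pow(Add(Add(4205, -16766), Function('c')(Function('G')(Function('d')(3)))), Rational(1, 2)) = Pow(Add(Add(4205, -16766), -93), Rational(1, 2)) = Pow(Add(-12561, -93), Rational(1, 2)) = Pow(-12654, Rational(1, 2)) = Mul(3, I, Pow(1406, Rational(1, 2)))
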